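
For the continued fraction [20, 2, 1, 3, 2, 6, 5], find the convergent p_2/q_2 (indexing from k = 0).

61/3

Using pₖ = aₖpₖ₋₁ + pₖ₋₂, qₖ = aₖqₖ₋₁ + qₖ₋₂ (with p₋₁=1, p₋₂=0, q₋₁=0, q₋₂=1):
  k=0: a=20, p=20, q=1
  k=1: a=2, p=41, q=2
  k=2: a=1, p=61, q=3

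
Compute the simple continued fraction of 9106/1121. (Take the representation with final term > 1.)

9106 = 8*1121 + 138
1121 = 8*138 + 17
138 = 8*17 + 2
17 = 8*2 + 1
2 = 2*1 + 0  (stop)
So 9106/1121 = [8; 8, 8, 8, 2].

[8; 8, 8, 8, 2]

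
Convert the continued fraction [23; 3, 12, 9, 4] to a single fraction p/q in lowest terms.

32211/1381

Using pₖ = aₖpₖ₋₁ + pₖ₋₂ and qₖ = aₖqₖ₋₁ + qₖ₋₂:
  k=0: a=23, p=23, q=1
  k=1: a=3, p=70, q=3
  k=2: a=12, p=863, q=37
  k=3: a=9, p=7837, q=336
  k=4: a=4, p=32211, q=1381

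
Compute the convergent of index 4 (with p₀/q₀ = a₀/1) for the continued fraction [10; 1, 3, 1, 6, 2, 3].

367/34

Using pₖ = aₖpₖ₋₁ + pₖ₋₂, qₖ = aₖqₖ₋₁ + qₖ₋₂ (with p₋₁=1, p₋₂=0, q₋₁=0, q₋₂=1):
  k=0: a=10, p=10, q=1
  k=1: a=1, p=11, q=1
  k=2: a=3, p=43, q=4
  k=3: a=1, p=54, q=5
  k=4: a=6, p=367, q=34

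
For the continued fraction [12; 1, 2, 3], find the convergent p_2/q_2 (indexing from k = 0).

Using pₖ = aₖpₖ₋₁ + pₖ₋₂, qₖ = aₖqₖ₋₁ + qₖ₋₂ (with p₋₁=1, p₋₂=0, q₋₁=0, q₋₂=1):
  k=0: a=12, p=12, q=1
  k=1: a=1, p=13, q=1
  k=2: a=2, p=38, q=3

38/3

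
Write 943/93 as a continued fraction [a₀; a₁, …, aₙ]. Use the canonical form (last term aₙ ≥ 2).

[10; 7, 6, 2]

943 = 10×93 + 13
93 = 7×13 + 2
13 = 6×2 + 1
2 = 2×1 + 0  (stop)
So 943/93 = [10; 7, 6, 2].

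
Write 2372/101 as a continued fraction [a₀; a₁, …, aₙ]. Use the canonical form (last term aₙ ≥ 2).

2372 = 23*101 + 49
101 = 2*49 + 3
49 = 16*3 + 1
3 = 3*1 + 0  (stop)
So 2372/101 = [23; 2, 16, 3].

[23; 2, 16, 3]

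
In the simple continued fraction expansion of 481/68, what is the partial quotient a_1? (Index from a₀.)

481 = 7·68 + 5   →  a_0 = 7
68 = 13·5 + 3   →  a_1 = 13

13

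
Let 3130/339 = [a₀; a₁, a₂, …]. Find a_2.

3130 = 9·339 + 79   →  a_0 = 9
339 = 4·79 + 23   →  a_1 = 4
79 = 3·23 + 10   →  a_2 = 3

3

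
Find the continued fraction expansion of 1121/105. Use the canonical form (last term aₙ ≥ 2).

1121 = 10·105 + 71
105 = 1·71 + 34
71 = 2·34 + 3
34 = 11·3 + 1
3 = 3·1 + 0  (stop)
So 1121/105 = [10; 1, 2, 11, 3].

[10; 1, 2, 11, 3]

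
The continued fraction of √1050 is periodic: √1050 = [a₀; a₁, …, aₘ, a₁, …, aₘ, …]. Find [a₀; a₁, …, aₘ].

[32; 2, 2, 10, 2, 2, 64]

a₀ = ⌊√1050⌋ = 32.
With m₀=0, d₀=1 and mₖ₊₁ = dₖaₖ − mₖ, dₖ₊₁ = (n − mₖ₊₁²)/dₖ, aₖ₊₁ = ⌊(a₀+mₖ₊₁)/dₖ₊₁⌋:
  k=1: m=32, d=26, a=2
  k=2: m=20, d=25, a=2
  k=3: m=30, d=6, a=10
  k=4: m=30, d=25, a=2
  k=5: m=20, d=26, a=2
  k=6: m=32, d=1, a=64
d=1 and a=2a₀=64 at k=6, so the next step gives (m, d) = (32, 26) again — its k=1 value — and the period has length 6.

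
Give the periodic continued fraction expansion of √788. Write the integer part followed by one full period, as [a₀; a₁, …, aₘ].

[28; 14, 56]

a₀ = ⌊√788⌋ = 28.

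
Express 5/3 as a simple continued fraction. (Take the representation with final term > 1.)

5 = 1·3 + 2
3 = 1·2 + 1
2 = 2·1 + 0  (stop)
So 5/3 = [1; 1, 2].

[1; 1, 2]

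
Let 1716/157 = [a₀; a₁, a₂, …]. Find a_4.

1

1716 = 10·157 + 146   →  a_0 = 10
157 = 1·146 + 11   →  a_1 = 1
146 = 13·11 + 3   →  a_2 = 13
11 = 3·3 + 2   →  a_3 = 3
3 = 1·2 + 1   →  a_4 = 1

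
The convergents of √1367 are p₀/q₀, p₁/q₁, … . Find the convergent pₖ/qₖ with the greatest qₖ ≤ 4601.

√1367 = [36; 1, 35, 1, 72, …] (period length 4).
Convergents:
  p_0/q_0 = 36/1
  p_1/q_1 = 37/1
  p_2/q_2 = 1331/36
  p_3/q_3 = 1368/37
  p_4/q_4 = 99827/2700
  p_5/q_5 = 101195/2737
  p_6/q_6 = 3641652/98495
q_5 = 2737 ≤ 4601 < 98495 = q_6, so the answer is 101195/2737.

101195/2737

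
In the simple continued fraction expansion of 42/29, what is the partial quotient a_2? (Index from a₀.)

4

42 = 1·29 + 13   →  a_0 = 1
29 = 2·13 + 3   →  a_1 = 2
13 = 4·3 + 1   →  a_2 = 4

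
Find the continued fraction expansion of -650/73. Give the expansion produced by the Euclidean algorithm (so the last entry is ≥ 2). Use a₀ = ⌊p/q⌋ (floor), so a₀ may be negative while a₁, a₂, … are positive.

[-9; 10, 2, 3]

-650 = -9*73 + 7
73 = 10*7 + 3
7 = 2*3 + 1
3 = 3*1 + 0  (stop)
So -650/73 = [-9; 10, 2, 3].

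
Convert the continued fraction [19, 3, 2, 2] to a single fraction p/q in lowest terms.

328/17

Using pₖ = aₖpₖ₋₁ + pₖ₋₂ and qₖ = aₖqₖ₋₁ + qₖ₋₂:
  k=0: a=19, p=19, q=1
  k=1: a=3, p=58, q=3
  k=2: a=2, p=135, q=7
  k=3: a=2, p=328, q=17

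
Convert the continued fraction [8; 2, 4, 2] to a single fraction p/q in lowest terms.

Using pₖ = aₖpₖ₋₁ + pₖ₋₂ and qₖ = aₖqₖ₋₁ + qₖ₋₂:
  k=0: a=8, p=8, q=1
  k=1: a=2, p=17, q=2
  k=2: a=4, p=76, q=9
  k=3: a=2, p=169, q=20

169/20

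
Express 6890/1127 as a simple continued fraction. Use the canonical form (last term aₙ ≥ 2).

6890 = 6×1127 + 128
1127 = 8×128 + 103
128 = 1×103 + 25
103 = 4×25 + 3
25 = 8×3 + 1
3 = 3×1 + 0  (stop)
So 6890/1127 = [6; 8, 1, 4, 8, 3].

[6; 8, 1, 4, 8, 3]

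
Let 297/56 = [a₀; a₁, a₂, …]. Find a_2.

297 = 5·56 + 17   →  a_0 = 5
56 = 3·17 + 5   →  a_1 = 3
17 = 3·5 + 2   →  a_2 = 3

3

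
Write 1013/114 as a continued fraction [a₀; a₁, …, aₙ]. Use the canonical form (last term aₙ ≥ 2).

[8; 1, 7, 1, 3, 3]

1013 = 8·114 + 101
114 = 1·101 + 13
101 = 7·13 + 10
13 = 1·10 + 3
10 = 3·3 + 1
3 = 3·1 + 0  (stop)
So 1013/114 = [8; 1, 7, 1, 3, 3].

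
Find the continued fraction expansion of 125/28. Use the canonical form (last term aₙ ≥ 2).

[4; 2, 6, 2]

125 = 4*28 + 13
28 = 2*13 + 2
13 = 6*2 + 1
2 = 2*1 + 0  (stop)
So 125/28 = [4; 2, 6, 2].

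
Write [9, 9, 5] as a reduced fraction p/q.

Using pₖ = aₖpₖ₋₁ + pₖ₋₂ and qₖ = aₖqₖ₋₁ + qₖ₋₂:
  k=0: a=9, p=9, q=1
  k=1: a=9, p=82, q=9
  k=2: a=5, p=419, q=46

419/46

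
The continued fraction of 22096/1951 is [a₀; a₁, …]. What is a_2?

22096 = 11·1951 + 635   →  a_0 = 11
1951 = 3·635 + 46   →  a_1 = 3
635 = 13·46 + 37   →  a_2 = 13

13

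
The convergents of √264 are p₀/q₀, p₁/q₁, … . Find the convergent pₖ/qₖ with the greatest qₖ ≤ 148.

√264 = [16; 4, 32, …] (period length 2).
Convergents:
  p_0/q_0 = 16/1
  p_1/q_1 = 65/4
  p_2/q_2 = 2096/129
  p_3/q_3 = 8449/520
q_2 = 129 ≤ 148 < 520 = q_3, so the answer is 2096/129.

2096/129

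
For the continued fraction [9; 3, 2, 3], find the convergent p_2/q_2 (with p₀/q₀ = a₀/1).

65/7

Using pₖ = aₖpₖ₋₁ + pₖ₋₂, qₖ = aₖqₖ₋₁ + qₖ₋₂ (with p₋₁=1, p₋₂=0, q₋₁=0, q₋₂=1):
  k=0: a=9, p=9, q=1
  k=1: a=3, p=28, q=3
  k=2: a=2, p=65, q=7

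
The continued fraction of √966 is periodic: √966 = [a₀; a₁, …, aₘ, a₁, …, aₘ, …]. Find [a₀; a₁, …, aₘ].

a₀ = ⌊√966⌋ = 31.
With m₀=0, d₀=1 and mₖ₊₁ = dₖaₖ − mₖ, dₖ₊₁ = (n − mₖ₊₁²)/dₖ, aₖ₊₁ = ⌊(a₀+mₖ₊₁)/dₖ₊₁⌋:
  k=1: m=31, d=5, a=12
  k=2: m=29, d=25, a=2
  k=3: m=21, d=21, a=2
  k=4: m=21, d=25, a=2
  k=5: m=29, d=5, a=12
  k=6: m=31, d=1, a=62
d=1 and a=2a₀=62 at k=6, so the next step gives (m, d) = (31, 5) again — its k=1 value — and the period has length 6.

[31; 12, 2, 2, 2, 12, 62]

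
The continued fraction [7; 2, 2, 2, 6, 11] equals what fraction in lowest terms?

Fold from the inside: start with 11/1.
  6 + 1/11 = 67/11
  2 + 11/67 = 145/67
  2 + 67/145 = 357/145
  2 + 145/357 = 859/357
  7 + 357/859 = 6370/859

6370/859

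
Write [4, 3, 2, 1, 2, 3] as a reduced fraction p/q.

391/91

Using pₖ = aₖpₖ₋₁ + pₖ₋₂ and qₖ = aₖqₖ₋₁ + qₖ₋₂:
  k=0: a=4, p=4, q=1
  k=1: a=3, p=13, q=3
  k=2: a=2, p=30, q=7
  k=3: a=1, p=43, q=10
  k=4: a=2, p=116, q=27
  k=5: a=3, p=391, q=91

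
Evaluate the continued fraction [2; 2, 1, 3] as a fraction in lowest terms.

Using pₖ = aₖpₖ₋₁ + pₖ₋₂ and qₖ = aₖqₖ₋₁ + qₖ₋₂:
  k=0: a=2, p=2, q=1
  k=1: a=2, p=5, q=2
  k=2: a=1, p=7, q=3
  k=3: a=3, p=26, q=11

26/11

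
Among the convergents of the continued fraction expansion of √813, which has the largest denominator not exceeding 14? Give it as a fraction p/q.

√813 = [28; 1, 1, 18, 1, 1, 56, …] (period length 6).
Convergents:
  p_0/q_0 = 28/1
  p_1/q_1 = 29/1
  p_2/q_2 = 57/2
  p_3/q_3 = 1055/37
q_2 = 2 ≤ 14 < 37 = q_3, so the answer is 57/2.

57/2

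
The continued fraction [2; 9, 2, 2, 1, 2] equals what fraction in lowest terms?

Fold from the inside: start with 2/1.
  1 + 1/2 = 3/2
  2 + 2/3 = 8/3
  2 + 3/8 = 19/8
  9 + 8/19 = 179/19
  2 + 19/179 = 377/179

377/179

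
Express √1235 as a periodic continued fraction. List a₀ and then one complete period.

[35; 7, 70]

a₀ = ⌊√1235⌋ = 35.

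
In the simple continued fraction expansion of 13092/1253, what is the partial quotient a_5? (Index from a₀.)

13092 = 10·1253 + 562   →  a_0 = 10
1253 = 2·562 + 129   →  a_1 = 2
562 = 4·129 + 46   →  a_2 = 4
129 = 2·46 + 37   →  a_3 = 2
46 = 1·37 + 9   →  a_4 = 1
37 = 4·9 + 1   →  a_5 = 4

4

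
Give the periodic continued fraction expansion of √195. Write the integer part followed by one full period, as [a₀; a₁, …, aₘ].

[13; 1, 26]

a₀ = ⌊√195⌋ = 13.
With m₀=0, d₀=1 and mₖ₊₁ = dₖaₖ − mₖ, dₖ₊₁ = (n − mₖ₊₁²)/dₖ, aₖ₊₁ = ⌊(a₀+mₖ₊₁)/dₖ₊₁⌋:
  k=1: m=13, d=26, a=1
  k=2: m=13, d=1, a=26
d=1 and a=2a₀=26 at k=2, so the next step gives (m, d) = (13, 26) again — its k=1 value — and the period has length 2.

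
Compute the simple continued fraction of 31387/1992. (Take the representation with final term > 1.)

[15; 1, 3, 9, 3, 17]

31387 = 15×1992 + 1507
1992 = 1×1507 + 485
1507 = 3×485 + 52
485 = 9×52 + 17
52 = 3×17 + 1
17 = 17×1 + 0  (stop)
So 31387/1992 = [15; 1, 3, 9, 3, 17].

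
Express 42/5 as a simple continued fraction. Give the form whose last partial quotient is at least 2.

42 = 8·5 + 2
5 = 2·2 + 1
2 = 2·1 + 0  (stop)
So 42/5 = [8; 2, 2].

[8; 2, 2]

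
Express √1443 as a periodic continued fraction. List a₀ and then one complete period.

a₀ = ⌊√1443⌋ = 37.

[37; 1, 74]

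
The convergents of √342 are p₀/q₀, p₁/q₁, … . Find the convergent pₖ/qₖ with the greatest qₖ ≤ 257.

2737/148

√342 = [18; 2, 36, …] (period length 2).
Convergents:
  p_0/q_0 = 18/1
  p_1/q_1 = 37/2
  p_2/q_2 = 1350/73
  p_3/q_3 = 2737/148
  p_4/q_4 = 99882/5401
q_3 = 148 ≤ 257 < 5401 = q_4, so the answer is 2737/148.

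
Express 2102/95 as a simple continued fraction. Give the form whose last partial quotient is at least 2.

[22; 7, 1, 11]

2102 = 22×95 + 12
95 = 7×12 + 11
12 = 1×11 + 1
11 = 11×1 + 0  (stop)
So 2102/95 = [22; 7, 1, 11].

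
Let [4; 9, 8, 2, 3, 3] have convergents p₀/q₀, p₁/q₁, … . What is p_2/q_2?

300/73

Using pₖ = aₖpₖ₋₁ + pₖ₋₂, qₖ = aₖqₖ₋₁ + qₖ₋₂ (with p₋₁=1, p₋₂=0, q₋₁=0, q₋₂=1):
  k=0: a=4, p=4, q=1
  k=1: a=9, p=37, q=9
  k=2: a=8, p=300, q=73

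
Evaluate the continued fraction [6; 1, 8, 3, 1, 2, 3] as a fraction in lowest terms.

2364/343

Using pₖ = aₖpₖ₋₁ + pₖ₋₂ and qₖ = aₖqₖ₋₁ + qₖ₋₂:
  k=0: a=6, p=6, q=1
  k=1: a=1, p=7, q=1
  k=2: a=8, p=62, q=9
  k=3: a=3, p=193, q=28
  k=4: a=1, p=255, q=37
  k=5: a=2, p=703, q=102
  k=6: a=3, p=2364, q=343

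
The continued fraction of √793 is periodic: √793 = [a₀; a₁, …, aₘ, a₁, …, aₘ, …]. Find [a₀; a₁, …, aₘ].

[28; 6, 4, 6, 56]

a₀ = ⌊√793⌋ = 28.
With m₀=0, d₀=1 and mₖ₊₁ = dₖaₖ − mₖ, dₖ₊₁ = (n − mₖ₊₁²)/dₖ, aₖ₊₁ = ⌊(a₀+mₖ₊₁)/dₖ₊₁⌋:
  k=1: m=28, d=9, a=6
  k=2: m=26, d=13, a=4
  k=3: m=26, d=9, a=6
  k=4: m=28, d=1, a=56
d=1 and a=2a₀=56 at k=4, so the next step gives (m, d) = (28, 9) again — its k=1 value — and the period has length 4.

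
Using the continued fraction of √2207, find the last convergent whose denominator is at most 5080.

√2207 = [46; 1, 45, 1, 92, …] (period length 4).
Convergents:
  p_0/q_0 = 46/1
  p_1/q_1 = 47/1
  p_2/q_2 = 2161/46
  p_3/q_3 = 2208/47
  p_4/q_4 = 205297/4370
  p_5/q_5 = 207505/4417
  p_6/q_6 = 9543022/203135
q_5 = 4417 ≤ 5080 < 203135 = q_6, so the answer is 207505/4417.

207505/4417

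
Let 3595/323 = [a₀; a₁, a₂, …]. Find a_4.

4

3595 = 11·323 + 42   →  a_0 = 11
323 = 7·42 + 29   →  a_1 = 7
42 = 1·29 + 13   →  a_2 = 1
29 = 2·13 + 3   →  a_3 = 2
13 = 4·3 + 1   →  a_4 = 4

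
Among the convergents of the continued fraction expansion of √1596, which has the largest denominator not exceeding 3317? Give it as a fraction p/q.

√1596 = [39; 1, 18, 1, 78, …] (period length 4).
Convergents:
  p_0/q_0 = 39/1
  p_1/q_1 = 40/1
  p_2/q_2 = 759/19
  p_3/q_3 = 799/20
  p_4/q_4 = 63081/1579
  p_5/q_5 = 63880/1599
  p_6/q_6 = 1212921/30361
q_5 = 1599 ≤ 3317 < 30361 = q_6, so the answer is 63880/1599.

63880/1599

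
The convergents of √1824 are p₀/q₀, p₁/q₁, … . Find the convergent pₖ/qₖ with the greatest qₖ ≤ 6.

√1824 = [42; 1, 2, 2, 2, 1, 84, …] (period length 6).
Convergents:
  p_0/q_0 = 42/1
  p_1/q_1 = 43/1
  p_2/q_2 = 128/3
  p_3/q_3 = 299/7
q_2 = 3 ≤ 6 < 7 = q_3, so the answer is 128/3.

128/3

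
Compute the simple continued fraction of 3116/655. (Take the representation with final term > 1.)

[4; 1, 3, 8, 2, 1, 2, 2]

3116 = 4×655 + 496
655 = 1×496 + 159
496 = 3×159 + 19
159 = 8×19 + 7
19 = 2×7 + 5
7 = 1×5 + 2
5 = 2×2 + 1
2 = 2×1 + 0  (stop)
So 3116/655 = [4; 1, 3, 8, 2, 1, 2, 2].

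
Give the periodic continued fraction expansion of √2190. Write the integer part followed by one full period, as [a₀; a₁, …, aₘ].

a₀ = ⌊√2190⌋ = 46.
With m₀=0, d₀=1 and mₖ₊₁ = dₖaₖ − mₖ, dₖ₊₁ = (n − mₖ₊₁²)/dₖ, aₖ₊₁ = ⌊(a₀+mₖ₊₁)/dₖ₊₁⌋:
  k=1: m=46, d=74, a=1
  k=2: m=28, d=19, a=3
  k=3: m=29, d=71, a=1
  k=4: m=42, d=6, a=14
  k=5: m=42, d=71, a=1
  k=6: m=29, d=19, a=3
  k=7: m=28, d=74, a=1
  k=8: m=46, d=1, a=92
d=1 and a=2a₀=92 at k=8, so the next step gives (m, d) = (46, 74) again — its k=1 value — and the period has length 8.

[46; 1, 3, 1, 14, 1, 3, 1, 92]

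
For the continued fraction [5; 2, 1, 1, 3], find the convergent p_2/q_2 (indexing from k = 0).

16/3

Using pₖ = aₖpₖ₋₁ + pₖ₋₂, qₖ = aₖqₖ₋₁ + qₖ₋₂ (with p₋₁=1, p₋₂=0, q₋₁=0, q₋₂=1):
  k=0: a=5, p=5, q=1
  k=1: a=2, p=11, q=2
  k=2: a=1, p=16, q=3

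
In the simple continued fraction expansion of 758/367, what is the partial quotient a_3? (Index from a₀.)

758 = 2·367 + 24   →  a_0 = 2
367 = 15·24 + 7   →  a_1 = 15
24 = 3·7 + 3   →  a_2 = 3
7 = 2·3 + 1   →  a_3 = 2

2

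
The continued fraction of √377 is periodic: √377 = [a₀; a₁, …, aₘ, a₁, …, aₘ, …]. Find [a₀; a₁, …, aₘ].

[19; 2, 2, 2, 38]

a₀ = ⌊√377⌋ = 19.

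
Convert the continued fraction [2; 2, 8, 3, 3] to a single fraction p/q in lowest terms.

Using pₖ = aₖpₖ₋₁ + pₖ₋₂ and qₖ = aₖqₖ₋₁ + qₖ₋₂:
  k=0: a=2, p=2, q=1
  k=1: a=2, p=5, q=2
  k=2: a=8, p=42, q=17
  k=3: a=3, p=131, q=53
  k=4: a=3, p=435, q=176

435/176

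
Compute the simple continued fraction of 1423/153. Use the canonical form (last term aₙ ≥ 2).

1423 = 9×153 + 46
153 = 3×46 + 15
46 = 3×15 + 1
15 = 15×1 + 0  (stop)
So 1423/153 = [9; 3, 3, 15].

[9; 3, 3, 15]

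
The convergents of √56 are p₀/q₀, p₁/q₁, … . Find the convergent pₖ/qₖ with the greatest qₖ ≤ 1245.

√56 = [7; 2, 14, …] (period length 2).
Convergents:
  p_0/q_0 = 7/1
  p_1/q_1 = 15/2
  p_2/q_2 = 217/29
  p_3/q_3 = 449/60
  p_4/q_4 = 6503/869
  p_5/q_5 = 13455/1798
q_4 = 869 ≤ 1245 < 1798 = q_5, so the answer is 6503/869.

6503/869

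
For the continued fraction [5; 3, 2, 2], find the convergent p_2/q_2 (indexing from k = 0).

Using pₖ = aₖpₖ₋₁ + pₖ₋₂, qₖ = aₖqₖ₋₁ + qₖ₋₂ (with p₋₁=1, p₋₂=0, q₋₁=0, q₋₂=1):
  k=0: a=5, p=5, q=1
  k=1: a=3, p=16, q=3
  k=2: a=2, p=37, q=7

37/7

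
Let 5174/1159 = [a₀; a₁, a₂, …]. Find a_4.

5174 = 4·1159 + 538   →  a_0 = 4
1159 = 2·538 + 83   →  a_1 = 2
538 = 6·83 + 40   →  a_2 = 6
83 = 2·40 + 3   →  a_3 = 2
40 = 13·3 + 1   →  a_4 = 13

13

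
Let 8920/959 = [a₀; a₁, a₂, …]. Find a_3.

7

8920 = 9·959 + 289   →  a_0 = 9
959 = 3·289 + 92   →  a_1 = 3
289 = 3·92 + 13   →  a_2 = 3
92 = 7·13 + 1   →  a_3 = 7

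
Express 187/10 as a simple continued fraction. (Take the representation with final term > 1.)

[18; 1, 2, 3]

187 = 18*10 + 7
10 = 1*7 + 3
7 = 2*3 + 1
3 = 3*1 + 0  (stop)
So 187/10 = [18; 1, 2, 3].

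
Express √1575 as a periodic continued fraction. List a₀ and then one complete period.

[39; 1, 2, 5, 2, 1, 78]

a₀ = ⌊√1575⌋ = 39.
With m₀=0, d₀=1 and mₖ₊₁ = dₖaₖ − mₖ, dₖ₊₁ = (n − mₖ₊₁²)/dₖ, aₖ₊₁ = ⌊(a₀+mₖ₊₁)/dₖ₊₁⌋:
  k=1: m=39, d=54, a=1
  k=2: m=15, d=25, a=2
  k=3: m=35, d=14, a=5
  k=4: m=35, d=25, a=2
  k=5: m=15, d=54, a=1
  k=6: m=39, d=1, a=78
d=1 and a=2a₀=78 at k=6, so the next step gives (m, d) = (39, 54) again — its k=1 value — and the period has length 6.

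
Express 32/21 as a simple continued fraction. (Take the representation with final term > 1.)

32 = 1*21 + 11
21 = 1*11 + 10
11 = 1*10 + 1
10 = 10*1 + 0  (stop)
So 32/21 = [1; 1, 1, 10].

[1; 1, 1, 10]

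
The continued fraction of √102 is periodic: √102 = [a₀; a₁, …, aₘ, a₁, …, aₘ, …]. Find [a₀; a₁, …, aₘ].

a₀ = ⌊√102⌋ = 10.
With m₀=0, d₀=1 and mₖ₊₁ = dₖaₖ − mₖ, dₖ₊₁ = (n − mₖ₊₁²)/dₖ, aₖ₊₁ = ⌊(a₀+mₖ₊₁)/dₖ₊₁⌋:
  k=1: m=10, d=2, a=10
  k=2: m=10, d=1, a=20
d=1 and a=2a₀=20 at k=2, so the next step gives (m, d) = (10, 2) again — its k=1 value — and the period has length 2.

[10; 10, 20]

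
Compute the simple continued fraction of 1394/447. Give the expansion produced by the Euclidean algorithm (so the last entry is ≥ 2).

[3; 8, 2, 3, 3, 2]

1394 = 3·447 + 53
447 = 8·53 + 23
53 = 2·23 + 7
23 = 3·7 + 2
7 = 3·2 + 1
2 = 2·1 + 0  (stop)
So 1394/447 = [3; 8, 2, 3, 3, 2].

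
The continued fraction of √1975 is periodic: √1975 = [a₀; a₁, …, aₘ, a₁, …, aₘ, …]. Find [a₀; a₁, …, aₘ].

[44; 2, 3, 1, 2, 1, 3, 2, 88]

a₀ = ⌊√1975⌋ = 44.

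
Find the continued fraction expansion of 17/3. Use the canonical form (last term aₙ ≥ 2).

17 = 5×3 + 2
3 = 1×2 + 1
2 = 2×1 + 0  (stop)
So 17/3 = [5; 1, 2].

[5; 1, 2]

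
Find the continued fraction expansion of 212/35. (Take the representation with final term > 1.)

[6; 17, 2]

212 = 6·35 + 2
35 = 17·2 + 1
2 = 2·1 + 0  (stop)
So 212/35 = [6; 17, 2].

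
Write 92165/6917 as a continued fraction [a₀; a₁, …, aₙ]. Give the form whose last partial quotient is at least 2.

92165 = 13×6917 + 2244
6917 = 3×2244 + 185
2244 = 12×185 + 24
185 = 7×24 + 17
24 = 1×17 + 7
17 = 2×7 + 3
7 = 2×3 + 1
3 = 3×1 + 0  (stop)
So 92165/6917 = [13; 3, 12, 7, 1, 2, 2, 3].

[13; 3, 12, 7, 1, 2, 2, 3]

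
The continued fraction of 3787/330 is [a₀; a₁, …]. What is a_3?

3787 = 11·330 + 157   →  a_0 = 11
330 = 2·157 + 16   →  a_1 = 2
157 = 9·16 + 13   →  a_2 = 9
16 = 1·13 + 3   →  a_3 = 1

1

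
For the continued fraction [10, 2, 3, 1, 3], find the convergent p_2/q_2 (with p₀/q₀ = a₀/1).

Using pₖ = aₖpₖ₋₁ + pₖ₋₂, qₖ = aₖqₖ₋₁ + qₖ₋₂ (with p₋₁=1, p₋₂=0, q₋₁=0, q₋₂=1):
  k=0: a=10, p=10, q=1
  k=1: a=2, p=21, q=2
  k=2: a=3, p=73, q=7

73/7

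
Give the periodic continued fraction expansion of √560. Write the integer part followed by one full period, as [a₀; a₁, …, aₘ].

[23; 1, 1, 1, 46]

a₀ = ⌊√560⌋ = 23.
With m₀=0, d₀=1 and mₖ₊₁ = dₖaₖ − mₖ, dₖ₊₁ = (n − mₖ₊₁²)/dₖ, aₖ₊₁ = ⌊(a₀+mₖ₊₁)/dₖ₊₁⌋:
  k=1: m=23, d=31, a=1
  k=2: m=8, d=16, a=1
  k=3: m=8, d=31, a=1
  k=4: m=23, d=1, a=46
d=1 and a=2a₀=46 at k=4, so the next step gives (m, d) = (23, 31) again — its k=1 value — and the period has length 4.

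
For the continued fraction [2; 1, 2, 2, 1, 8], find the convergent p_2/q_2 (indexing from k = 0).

Using pₖ = aₖpₖ₋₁ + pₖ₋₂, qₖ = aₖqₖ₋₁ + qₖ₋₂ (with p₋₁=1, p₋₂=0, q₋₁=0, q₋₂=1):
  k=0: a=2, p=2, q=1
  k=1: a=1, p=3, q=1
  k=2: a=2, p=8, q=3

8/3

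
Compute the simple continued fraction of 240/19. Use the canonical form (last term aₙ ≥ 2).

[12; 1, 1, 1, 2, 2]

240 = 12×19 + 12
19 = 1×12 + 7
12 = 1×7 + 5
7 = 1×5 + 2
5 = 2×2 + 1
2 = 2×1 + 0  (stop)
So 240/19 = [12; 1, 1, 1, 2, 2].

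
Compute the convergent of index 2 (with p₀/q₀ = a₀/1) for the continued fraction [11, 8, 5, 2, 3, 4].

Using pₖ = aₖpₖ₋₁ + pₖ₋₂, qₖ = aₖqₖ₋₁ + qₖ₋₂ (with p₋₁=1, p₋₂=0, q₋₁=0, q₋₂=1):
  k=0: a=11, p=11, q=1
  k=1: a=8, p=89, q=8
  k=2: a=5, p=456, q=41

456/41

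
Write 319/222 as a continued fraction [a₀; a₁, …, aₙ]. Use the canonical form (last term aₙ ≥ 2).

[1; 2, 3, 2, 6, 2]

319 = 1×222 + 97
222 = 2×97 + 28
97 = 3×28 + 13
28 = 2×13 + 2
13 = 6×2 + 1
2 = 2×1 + 0  (stop)
So 319/222 = [1; 2, 3, 2, 6, 2].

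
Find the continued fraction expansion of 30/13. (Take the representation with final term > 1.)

30 = 2×13 + 4
13 = 3×4 + 1
4 = 4×1 + 0  (stop)
So 30/13 = [2; 3, 4].

[2; 3, 4]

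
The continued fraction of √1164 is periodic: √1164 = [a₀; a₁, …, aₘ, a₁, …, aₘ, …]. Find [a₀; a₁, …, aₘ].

[34; 8, 1, 1, 16, 1, 1, 8, 68]

a₀ = ⌊√1164⌋ = 34.
With m₀=0, d₀=1 and mₖ₊₁ = dₖaₖ − mₖ, dₖ₊₁ = (n − mₖ₊₁²)/dₖ, aₖ₊₁ = ⌊(a₀+mₖ₊₁)/dₖ₊₁⌋:
  k=1: m=34, d=8, a=8
  k=2: m=30, d=33, a=1
  k=3: m=3, d=35, a=1
  k=4: m=32, d=4, a=16
  k=5: m=32, d=35, a=1
  k=6: m=3, d=33, a=1
  k=7: m=30, d=8, a=8
  k=8: m=34, d=1, a=68
d=1 and a=2a₀=68 at k=8, so the next step gives (m, d) = (34, 8) again — its k=1 value — and the period has length 8.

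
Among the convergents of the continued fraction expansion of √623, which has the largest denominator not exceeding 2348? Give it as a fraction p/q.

31175/1249

√623 = [24; 1, 23, 1, 48, …] (period length 4).
Convergents:
  p_0/q_0 = 24/1
  p_1/q_1 = 25/1
  p_2/q_2 = 599/24
  p_3/q_3 = 624/25
  p_4/q_4 = 30551/1224
  p_5/q_5 = 31175/1249
  p_6/q_6 = 747576/29951
q_5 = 1249 ≤ 2348 < 29951 = q_6, so the answer is 31175/1249.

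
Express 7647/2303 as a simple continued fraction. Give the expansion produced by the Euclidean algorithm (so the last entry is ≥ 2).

7647 = 3×2303 + 738
2303 = 3×738 + 89
738 = 8×89 + 26
89 = 3×26 + 11
26 = 2×11 + 4
11 = 2×4 + 3
4 = 1×3 + 1
3 = 3×1 + 0  (stop)
So 7647/2303 = [3; 3, 8, 3, 2, 2, 1, 3].

[3; 3, 8, 3, 2, 2, 1, 3]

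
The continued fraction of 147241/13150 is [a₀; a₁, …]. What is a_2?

147241 = 11·13150 + 2591   →  a_0 = 11
13150 = 5·2591 + 195   →  a_1 = 5
2591 = 13·195 + 56   →  a_2 = 13

13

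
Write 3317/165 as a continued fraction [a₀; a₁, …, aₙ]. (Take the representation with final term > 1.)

3317 = 20·165 + 17
165 = 9·17 + 12
17 = 1·12 + 5
12 = 2·5 + 2
5 = 2·2 + 1
2 = 2·1 + 0  (stop)
So 3317/165 = [20; 9, 1, 2, 2, 2].

[20; 9, 1, 2, 2, 2]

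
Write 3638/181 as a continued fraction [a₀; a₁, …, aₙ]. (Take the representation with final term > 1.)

[20; 10, 18]

3638 = 20×181 + 18
181 = 10×18 + 1
18 = 18×1 + 0  (stop)
So 3638/181 = [20; 10, 18].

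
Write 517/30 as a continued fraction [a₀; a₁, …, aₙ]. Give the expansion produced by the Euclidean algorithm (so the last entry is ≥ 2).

517 = 17·30 + 7
30 = 4·7 + 2
7 = 3·2 + 1
2 = 2·1 + 0  (stop)
So 517/30 = [17; 4, 3, 2].

[17; 4, 3, 2]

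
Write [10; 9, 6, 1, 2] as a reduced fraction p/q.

1850/183

Using pₖ = aₖpₖ₋₁ + pₖ₋₂ and qₖ = aₖqₖ₋₁ + qₖ₋₂:
  k=0: a=10, p=10, q=1
  k=1: a=9, p=91, q=9
  k=2: a=6, p=556, q=55
  k=3: a=1, p=647, q=64
  k=4: a=2, p=1850, q=183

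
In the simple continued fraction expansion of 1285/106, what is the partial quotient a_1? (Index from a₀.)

8

1285 = 12·106 + 13   →  a_0 = 12
106 = 8·13 + 2   →  a_1 = 8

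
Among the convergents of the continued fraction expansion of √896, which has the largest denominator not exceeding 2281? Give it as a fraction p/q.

√896 = [29; 1, 13, 1, 58, …] (period length 4).
Convergents:
  p_0/q_0 = 29/1
  p_1/q_1 = 30/1
  p_2/q_2 = 419/14
  p_3/q_3 = 449/15
  p_4/q_4 = 26461/884
  p_5/q_5 = 26910/899
  p_6/q_6 = 376291/12571
q_5 = 899 ≤ 2281 < 12571 = q_6, so the answer is 26910/899.

26910/899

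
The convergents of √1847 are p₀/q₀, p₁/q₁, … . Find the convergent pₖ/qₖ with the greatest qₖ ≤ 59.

√1847 = [42; 1, 41, 1, 84, …] (period length 4).
Convergents:
  p_0/q_0 = 42/1
  p_1/q_1 = 43/1
  p_2/q_2 = 1805/42
  p_3/q_3 = 1848/43
  p_4/q_4 = 157037/3654
q_3 = 43 ≤ 59 < 3654 = q_4, so the answer is 1848/43.

1848/43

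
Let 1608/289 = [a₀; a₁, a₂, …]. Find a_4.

1608 = 5·289 + 163   →  a_0 = 5
289 = 1·163 + 126   →  a_1 = 1
163 = 1·126 + 37   →  a_2 = 1
126 = 3·37 + 15   →  a_3 = 3
37 = 2·15 + 7   →  a_4 = 2

2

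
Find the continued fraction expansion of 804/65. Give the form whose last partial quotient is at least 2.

804 = 12*65 + 24
65 = 2*24 + 17
24 = 1*17 + 7
17 = 2*7 + 3
7 = 2*3 + 1
3 = 3*1 + 0  (stop)
So 804/65 = [12; 2, 1, 2, 2, 3].

[12; 2, 1, 2, 2, 3]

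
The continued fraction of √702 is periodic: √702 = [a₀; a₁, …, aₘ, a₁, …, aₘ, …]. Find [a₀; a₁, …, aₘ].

[26; 2, 52]

a₀ = ⌊√702⌋ = 26.
With m₀=0, d₀=1 and mₖ₊₁ = dₖaₖ − mₖ, dₖ₊₁ = (n − mₖ₊₁²)/dₖ, aₖ₊₁ = ⌊(a₀+mₖ₊₁)/dₖ₊₁⌋:
  k=1: m=26, d=26, a=2
  k=2: m=26, d=1, a=52
d=1 and a=2a₀=52 at k=2, so the next step gives (m, d) = (26, 26) again — its k=1 value — and the period has length 2.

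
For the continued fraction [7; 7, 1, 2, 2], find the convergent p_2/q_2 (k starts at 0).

Using pₖ = aₖpₖ₋₁ + pₖ₋₂, qₖ = aₖqₖ₋₁ + qₖ₋₂ (with p₋₁=1, p₋₂=0, q₋₁=0, q₋₂=1):
  k=0: a=7, p=7, q=1
  k=1: a=7, p=50, q=7
  k=2: a=1, p=57, q=8

57/8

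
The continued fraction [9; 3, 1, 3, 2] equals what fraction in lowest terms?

315/34

Using pₖ = aₖpₖ₋₁ + pₖ₋₂ and qₖ = aₖqₖ₋₁ + qₖ₋₂:
  k=0: a=9, p=9, q=1
  k=1: a=3, p=28, q=3
  k=2: a=1, p=37, q=4
  k=3: a=3, p=139, q=15
  k=4: a=2, p=315, q=34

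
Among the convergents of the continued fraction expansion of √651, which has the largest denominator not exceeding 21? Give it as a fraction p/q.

51/2

√651 = [25; 1, 1, 16, 1, 1, 50, …] (period length 6).
Convergents:
  p_0/q_0 = 25/1
  p_1/q_1 = 26/1
  p_2/q_2 = 51/2
  p_3/q_3 = 842/33
q_2 = 2 ≤ 21 < 33 = q_3, so the answer is 51/2.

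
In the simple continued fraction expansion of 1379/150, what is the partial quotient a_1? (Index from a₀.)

1379 = 9·150 + 29   →  a_0 = 9
150 = 5·29 + 5   →  a_1 = 5

5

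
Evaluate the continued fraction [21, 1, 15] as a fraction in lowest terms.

Using pₖ = aₖpₖ₋₁ + pₖ₋₂ and qₖ = aₖqₖ₋₁ + qₖ₋₂:
  k=0: a=21, p=21, q=1
  k=1: a=1, p=22, q=1
  k=2: a=15, p=351, q=16

351/16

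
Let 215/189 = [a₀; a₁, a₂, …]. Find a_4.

215 = 1·189 + 26   →  a_0 = 1
189 = 7·26 + 7   →  a_1 = 7
26 = 3·7 + 5   →  a_2 = 3
7 = 1·5 + 2   →  a_3 = 1
5 = 2·2 + 1   →  a_4 = 2

2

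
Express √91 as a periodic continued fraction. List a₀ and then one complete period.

a₀ = ⌊√91⌋ = 9.
With m₀=0, d₀=1 and mₖ₊₁ = dₖaₖ − mₖ, dₖ₊₁ = (n − mₖ₊₁²)/dₖ, aₖ₊₁ = ⌊(a₀+mₖ₊₁)/dₖ₊₁⌋:
  k=1: m=9, d=10, a=1
  k=2: m=1, d=9, a=1
  k=3: m=8, d=3, a=5
  k=4: m=7, d=14, a=1
  k=5: m=7, d=3, a=5
  k=6: m=8, d=9, a=1
  k=7: m=1, d=10, a=1
  k=8: m=9, d=1, a=18
d=1 and a=2a₀=18 at k=8, so the next step gives (m, d) = (9, 10) again — its k=1 value — and the period has length 8.

[9; 1, 1, 5, 1, 5, 1, 1, 18]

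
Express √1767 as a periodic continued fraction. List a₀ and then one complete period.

a₀ = ⌊√1767⌋ = 42.
With m₀=0, d₀=1 and mₖ₊₁ = dₖaₖ − mₖ, dₖ₊₁ = (n − mₖ₊₁²)/dₖ, aₖ₊₁ = ⌊(a₀+mₖ₊₁)/dₖ₊₁⌋:
  k=1: m=42, d=3, a=28
  k=2: m=42, d=1, a=84
d=1 and a=2a₀=84 at k=2, so the next step gives (m, d) = (42, 3) again — its k=1 value — and the period has length 2.

[42; 28, 84]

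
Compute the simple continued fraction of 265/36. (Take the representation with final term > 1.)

[7; 2, 1, 3, 3]

265 = 7·36 + 13
36 = 2·13 + 10
13 = 1·10 + 3
10 = 3·3 + 1
3 = 3·1 + 0  (stop)
So 265/36 = [7; 2, 1, 3, 3].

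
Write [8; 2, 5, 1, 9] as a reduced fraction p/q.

Fold from the inside: start with 9/1.
  1 + 1/9 = 10/9
  5 + 9/10 = 59/10
  2 + 10/59 = 128/59
  8 + 59/128 = 1083/128

1083/128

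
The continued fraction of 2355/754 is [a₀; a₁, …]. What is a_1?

2355 = 3·754 + 93   →  a_0 = 3
754 = 8·93 + 10   →  a_1 = 8

8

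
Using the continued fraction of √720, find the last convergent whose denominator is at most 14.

√720 = [26; 1, 4, 1, 52, …] (period length 4).
Convergents:
  p_0/q_0 = 26/1
  p_1/q_1 = 27/1
  p_2/q_2 = 134/5
  p_3/q_3 = 161/6
  p_4/q_4 = 8506/317
q_3 = 6 ≤ 14 < 317 = q_4, so the answer is 161/6.

161/6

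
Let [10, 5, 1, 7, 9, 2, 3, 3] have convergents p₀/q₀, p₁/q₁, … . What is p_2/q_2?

Using pₖ = aₖpₖ₋₁ + pₖ₋₂, qₖ = aₖqₖ₋₁ + qₖ₋₂ (with p₋₁=1, p₋₂=0, q₋₁=0, q₋₂=1):
  k=0: a=10, p=10, q=1
  k=1: a=5, p=51, q=5
  k=2: a=1, p=61, q=6

61/6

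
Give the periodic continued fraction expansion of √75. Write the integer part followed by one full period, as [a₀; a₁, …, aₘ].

a₀ = ⌊√75⌋ = 8.

[8; 1, 1, 1, 16]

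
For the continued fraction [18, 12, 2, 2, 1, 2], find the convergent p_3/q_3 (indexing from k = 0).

Using pₖ = aₖpₖ₋₁ + pₖ₋₂, qₖ = aₖqₖ₋₁ + qₖ₋₂ (with p₋₁=1, p₋₂=0, q₋₁=0, q₋₂=1):
  k=0: a=18, p=18, q=1
  k=1: a=12, p=217, q=12
  k=2: a=2, p=452, q=25
  k=3: a=2, p=1121, q=62

1121/62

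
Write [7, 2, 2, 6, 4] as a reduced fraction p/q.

Fold from the inside: start with 4/1.
  6 + 1/4 = 25/4
  2 + 4/25 = 54/25
  2 + 25/54 = 133/54
  7 + 54/133 = 985/133

985/133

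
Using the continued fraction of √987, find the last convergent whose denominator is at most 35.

377/12

√987 = [31; 2, 2, 2, 62, …] (period length 4).
Convergents:
  p_0/q_0 = 31/1
  p_1/q_1 = 63/2
  p_2/q_2 = 157/5
  p_3/q_3 = 377/12
  p_4/q_4 = 23531/749
q_3 = 12 ≤ 35 < 749 = q_4, so the answer is 377/12.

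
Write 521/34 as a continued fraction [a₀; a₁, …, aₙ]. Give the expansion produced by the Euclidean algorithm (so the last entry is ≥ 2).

[15; 3, 11]

521 = 15·34 + 11
34 = 3·11 + 1
11 = 11·1 + 0  (stop)
So 521/34 = [15; 3, 11].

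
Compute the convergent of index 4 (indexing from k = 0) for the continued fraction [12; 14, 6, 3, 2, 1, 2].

Using pₖ = aₖpₖ₋₁ + pₖ₋₂, qₖ = aₖqₖ₋₁ + qₖ₋₂ (with p₋₁=1, p₋₂=0, q₋₁=0, q₋₂=1):
  k=0: a=12, p=12, q=1
  k=1: a=14, p=169, q=14
  k=2: a=6, p=1026, q=85
  k=3: a=3, p=3247, q=269
  k=4: a=2, p=7520, q=623

7520/623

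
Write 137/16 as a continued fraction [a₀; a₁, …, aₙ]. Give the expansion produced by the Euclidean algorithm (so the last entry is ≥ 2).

137 = 8*16 + 9
16 = 1*9 + 7
9 = 1*7 + 2
7 = 3*2 + 1
2 = 2*1 + 0  (stop)
So 137/16 = [8; 1, 1, 3, 2].

[8; 1, 1, 3, 2]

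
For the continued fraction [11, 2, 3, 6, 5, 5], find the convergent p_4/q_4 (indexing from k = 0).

Using pₖ = aₖpₖ₋₁ + pₖ₋₂, qₖ = aₖqₖ₋₁ + qₖ₋₂ (with p₋₁=1, p₋₂=0, q₋₁=0, q₋₂=1):
  k=0: a=11, p=11, q=1
  k=1: a=2, p=23, q=2
  k=2: a=3, p=80, q=7
  k=3: a=6, p=503, q=44
  k=4: a=5, p=2595, q=227

2595/227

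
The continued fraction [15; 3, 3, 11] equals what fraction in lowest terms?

Fold from the inside: start with 11/1.
  3 + 1/11 = 34/11
  3 + 11/34 = 113/34
  15 + 34/113 = 1729/113

1729/113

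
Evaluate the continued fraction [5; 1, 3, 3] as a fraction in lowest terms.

Using pₖ = aₖpₖ₋₁ + pₖ₋₂ and qₖ = aₖqₖ₋₁ + qₖ₋₂:
  k=0: a=5, p=5, q=1
  k=1: a=1, p=6, q=1
  k=2: a=3, p=23, q=4
  k=3: a=3, p=75, q=13

75/13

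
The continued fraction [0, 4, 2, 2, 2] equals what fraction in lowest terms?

12/53

Fold from the inside: start with 2/1.
  2 + 1/2 = 5/2
  2 + 2/5 = 12/5
  4 + 5/12 = 53/12
  0 + 12/53 = 12/53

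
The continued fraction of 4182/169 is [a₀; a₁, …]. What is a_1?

4182 = 24·169 + 126   →  a_0 = 24
169 = 1·126 + 43   →  a_1 = 1

1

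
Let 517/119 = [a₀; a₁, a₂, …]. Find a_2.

1

517 = 4·119 + 41   →  a_0 = 4
119 = 2·41 + 37   →  a_1 = 2
41 = 1·37 + 4   →  a_2 = 1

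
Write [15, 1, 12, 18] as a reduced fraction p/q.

Fold from the inside: start with 18/1.
  12 + 1/18 = 217/18
  1 + 18/217 = 235/217
  15 + 217/235 = 3742/235

3742/235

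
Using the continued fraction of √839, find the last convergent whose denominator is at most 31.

840/29

√839 = [28; 1, 27, 1, 56, …] (period length 4).
Convergents:
  p_0/q_0 = 28/1
  p_1/q_1 = 29/1
  p_2/q_2 = 811/28
  p_3/q_3 = 840/29
  p_4/q_4 = 47851/1652
q_3 = 29 ≤ 31 < 1652 = q_4, so the answer is 840/29.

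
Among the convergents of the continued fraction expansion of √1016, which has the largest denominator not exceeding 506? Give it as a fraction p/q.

16033/503

√1016 = [31; 1, 6, 1, 62, …] (period length 4).
Convergents:
  p_0/q_0 = 31/1
  p_1/q_1 = 32/1
  p_2/q_2 = 223/7
  p_3/q_3 = 255/8
  p_4/q_4 = 16033/503
  p_5/q_5 = 16288/511
q_4 = 503 ≤ 506 < 511 = q_5, so the answer is 16033/503.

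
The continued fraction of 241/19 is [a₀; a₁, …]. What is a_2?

2

241 = 12·19 + 13   →  a_0 = 12
19 = 1·13 + 6   →  a_1 = 1
13 = 2·6 + 1   →  a_2 = 2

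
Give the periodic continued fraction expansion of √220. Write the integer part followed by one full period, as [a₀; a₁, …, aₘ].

a₀ = ⌊√220⌋ = 14.

[14; 1, 4, 1, 28]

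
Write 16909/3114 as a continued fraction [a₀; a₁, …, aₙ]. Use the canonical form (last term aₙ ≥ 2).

16909 = 5*3114 + 1339
3114 = 2*1339 + 436
1339 = 3*436 + 31
436 = 14*31 + 2
31 = 15*2 + 1
2 = 2*1 + 0  (stop)
So 16909/3114 = [5; 2, 3, 14, 15, 2].

[5; 2, 3, 14, 15, 2]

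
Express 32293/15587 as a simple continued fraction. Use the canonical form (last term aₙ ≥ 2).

[2; 13, 1, 13, 6, 13]

32293 = 2×15587 + 1119
15587 = 13×1119 + 1040
1119 = 1×1040 + 79
1040 = 13×79 + 13
79 = 6×13 + 1
13 = 13×1 + 0  (stop)
So 32293/15587 = [2; 13, 1, 13, 6, 13].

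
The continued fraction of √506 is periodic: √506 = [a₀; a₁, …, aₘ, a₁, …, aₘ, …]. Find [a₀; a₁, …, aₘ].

a₀ = ⌊√506⌋ = 22.
With m₀=0, d₀=1 and mₖ₊₁ = dₖaₖ − mₖ, dₖ₊₁ = (n − mₖ₊₁²)/dₖ, aₖ₊₁ = ⌊(a₀+mₖ₊₁)/dₖ₊₁⌋:
  k=1: m=22, d=22, a=2
  k=2: m=22, d=1, a=44
d=1 and a=2a₀=44 at k=2, so the next step gives (m, d) = (22, 22) again — its k=1 value — and the period has length 2.

[22; 2, 44]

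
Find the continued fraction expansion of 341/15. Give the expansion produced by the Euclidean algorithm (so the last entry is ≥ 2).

341 = 22×15 + 11
15 = 1×11 + 4
11 = 2×4 + 3
4 = 1×3 + 1
3 = 3×1 + 0  (stop)
So 341/15 = [22; 1, 2, 1, 3].

[22; 1, 2, 1, 3]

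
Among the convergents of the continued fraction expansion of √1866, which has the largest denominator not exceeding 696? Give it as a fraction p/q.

√1866 = [43; 5, 14, 5, 86, …] (period length 4).
Convergents:
  p_0/q_0 = 43/1
  p_1/q_1 = 216/5
  p_2/q_2 = 3067/71
  p_3/q_3 = 15551/360
  p_4/q_4 = 1340453/31031
q_3 = 360 ≤ 696 < 31031 = q_4, so the answer is 15551/360.

15551/360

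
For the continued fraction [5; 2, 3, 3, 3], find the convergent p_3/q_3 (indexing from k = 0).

125/23

Using pₖ = aₖpₖ₋₁ + pₖ₋₂, qₖ = aₖqₖ₋₁ + qₖ₋₂ (with p₋₁=1, p₋₂=0, q₋₁=0, q₋₂=1):
  k=0: a=5, p=5, q=1
  k=1: a=2, p=11, q=2
  k=2: a=3, p=38, q=7
  k=3: a=3, p=125, q=23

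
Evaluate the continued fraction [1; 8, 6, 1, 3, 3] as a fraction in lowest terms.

805/717

Fold from the inside: start with 3/1.
  3 + 1/3 = 10/3
  1 + 3/10 = 13/10
  6 + 10/13 = 88/13
  8 + 13/88 = 717/88
  1 + 88/717 = 805/717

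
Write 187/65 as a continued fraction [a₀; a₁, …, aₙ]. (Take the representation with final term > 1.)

[2; 1, 7, 8]

187 = 2*65 + 57
65 = 1*57 + 8
57 = 7*8 + 1
8 = 8*1 + 0  (stop)
So 187/65 = [2; 1, 7, 8].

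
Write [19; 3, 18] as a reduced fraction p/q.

Using pₖ = aₖpₖ₋₁ + pₖ₋₂ and qₖ = aₖqₖ₋₁ + qₖ₋₂:
  k=0: a=19, p=19, q=1
  k=1: a=3, p=58, q=3
  k=2: a=18, p=1063, q=55

1063/55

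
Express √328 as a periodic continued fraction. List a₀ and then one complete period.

[18; 9, 36]

a₀ = ⌊√328⌋ = 18.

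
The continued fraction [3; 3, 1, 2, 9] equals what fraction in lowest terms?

Fold from the inside: start with 9/1.
  2 + 1/9 = 19/9
  1 + 9/19 = 28/19
  3 + 19/28 = 103/28
  3 + 28/103 = 337/103

337/103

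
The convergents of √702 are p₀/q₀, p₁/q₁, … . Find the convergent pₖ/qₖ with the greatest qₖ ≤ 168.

√702 = [26; 2, 52, …] (period length 2).
Convergents:
  p_0/q_0 = 26/1
  p_1/q_1 = 53/2
  p_2/q_2 = 2782/105
  p_3/q_3 = 5617/212
q_2 = 105 ≤ 168 < 212 = q_3, so the answer is 2782/105.

2782/105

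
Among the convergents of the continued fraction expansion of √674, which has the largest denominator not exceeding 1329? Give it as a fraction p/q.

34399/1325

√674 = [25; 1, 24, 1, 50, …] (period length 4).
Convergents:
  p_0/q_0 = 25/1
  p_1/q_1 = 26/1
  p_2/q_2 = 649/25
  p_3/q_3 = 675/26
  p_4/q_4 = 34399/1325
  p_5/q_5 = 35074/1351
q_4 = 1325 ≤ 1329 < 1351 = q_5, so the answer is 34399/1325.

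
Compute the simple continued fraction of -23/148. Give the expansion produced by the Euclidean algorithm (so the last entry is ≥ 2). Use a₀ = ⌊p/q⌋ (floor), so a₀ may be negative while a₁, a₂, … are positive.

[-1; 1, 5, 2, 3, 3]

-23 = -1×148 + 125
148 = 1×125 + 23
125 = 5×23 + 10
23 = 2×10 + 3
10 = 3×3 + 1
3 = 3×1 + 0  (stop)
So -23/148 = [-1; 1, 5, 2, 3, 3].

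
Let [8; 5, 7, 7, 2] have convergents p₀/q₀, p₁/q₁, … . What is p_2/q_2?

Using pₖ = aₖpₖ₋₁ + pₖ₋₂, qₖ = aₖqₖ₋₁ + qₖ₋₂ (with p₋₁=1, p₋₂=0, q₋₁=0, q₋₂=1):
  k=0: a=8, p=8, q=1
  k=1: a=5, p=41, q=5
  k=2: a=7, p=295, q=36

295/36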